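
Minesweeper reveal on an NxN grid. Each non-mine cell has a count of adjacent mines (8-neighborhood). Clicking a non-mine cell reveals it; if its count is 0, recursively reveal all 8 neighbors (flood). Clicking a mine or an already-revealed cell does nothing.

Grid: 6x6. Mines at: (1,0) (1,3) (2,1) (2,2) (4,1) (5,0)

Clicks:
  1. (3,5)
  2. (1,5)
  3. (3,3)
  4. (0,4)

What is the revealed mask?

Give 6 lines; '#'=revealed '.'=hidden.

Answer: ....##
....##
...###
..####
..####
..####

Derivation:
Click 1 (3,5) count=0: revealed 19 new [(0,4) (0,5) (1,4) (1,5) (2,3) (2,4) (2,5) (3,2) (3,3) (3,4) (3,5) (4,2) (4,3) (4,4) (4,5) (5,2) (5,3) (5,4) (5,5)] -> total=19
Click 2 (1,5) count=0: revealed 0 new [(none)] -> total=19
Click 3 (3,3) count=1: revealed 0 new [(none)] -> total=19
Click 4 (0,4) count=1: revealed 0 new [(none)] -> total=19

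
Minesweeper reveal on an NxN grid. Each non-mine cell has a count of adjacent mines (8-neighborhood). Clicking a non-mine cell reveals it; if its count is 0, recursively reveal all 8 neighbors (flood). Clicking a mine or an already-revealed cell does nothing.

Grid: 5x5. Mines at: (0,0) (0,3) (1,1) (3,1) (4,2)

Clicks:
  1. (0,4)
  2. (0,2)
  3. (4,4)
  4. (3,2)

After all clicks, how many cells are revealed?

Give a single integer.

Answer: 13

Derivation:
Click 1 (0,4) count=1: revealed 1 new [(0,4)] -> total=1
Click 2 (0,2) count=2: revealed 1 new [(0,2)] -> total=2
Click 3 (4,4) count=0: revealed 11 new [(1,2) (1,3) (1,4) (2,2) (2,3) (2,4) (3,2) (3,3) (3,4) (4,3) (4,4)] -> total=13
Click 4 (3,2) count=2: revealed 0 new [(none)] -> total=13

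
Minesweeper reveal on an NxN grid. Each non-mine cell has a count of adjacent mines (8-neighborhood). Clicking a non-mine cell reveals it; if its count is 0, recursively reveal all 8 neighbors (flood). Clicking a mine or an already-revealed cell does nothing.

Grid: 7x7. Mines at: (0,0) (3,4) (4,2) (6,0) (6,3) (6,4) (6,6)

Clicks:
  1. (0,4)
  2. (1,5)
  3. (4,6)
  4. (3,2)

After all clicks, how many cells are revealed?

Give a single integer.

Answer: 34

Derivation:
Click 1 (0,4) count=0: revealed 34 new [(0,1) (0,2) (0,3) (0,4) (0,5) (0,6) (1,0) (1,1) (1,2) (1,3) (1,4) (1,5) (1,6) (2,0) (2,1) (2,2) (2,3) (2,4) (2,5) (2,6) (3,0) (3,1) (3,2) (3,3) (3,5) (3,6) (4,0) (4,1) (4,5) (4,6) (5,0) (5,1) (5,5) (5,6)] -> total=34
Click 2 (1,5) count=0: revealed 0 new [(none)] -> total=34
Click 3 (4,6) count=0: revealed 0 new [(none)] -> total=34
Click 4 (3,2) count=1: revealed 0 new [(none)] -> total=34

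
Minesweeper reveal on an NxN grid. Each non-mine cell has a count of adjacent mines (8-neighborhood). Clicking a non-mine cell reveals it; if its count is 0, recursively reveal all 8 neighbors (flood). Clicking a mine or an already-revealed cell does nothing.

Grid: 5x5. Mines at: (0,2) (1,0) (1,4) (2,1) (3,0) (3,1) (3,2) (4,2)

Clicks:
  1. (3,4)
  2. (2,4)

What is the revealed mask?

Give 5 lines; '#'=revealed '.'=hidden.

Answer: .....
.....
...##
...##
...##

Derivation:
Click 1 (3,4) count=0: revealed 6 new [(2,3) (2,4) (3,3) (3,4) (4,3) (4,4)] -> total=6
Click 2 (2,4) count=1: revealed 0 new [(none)] -> total=6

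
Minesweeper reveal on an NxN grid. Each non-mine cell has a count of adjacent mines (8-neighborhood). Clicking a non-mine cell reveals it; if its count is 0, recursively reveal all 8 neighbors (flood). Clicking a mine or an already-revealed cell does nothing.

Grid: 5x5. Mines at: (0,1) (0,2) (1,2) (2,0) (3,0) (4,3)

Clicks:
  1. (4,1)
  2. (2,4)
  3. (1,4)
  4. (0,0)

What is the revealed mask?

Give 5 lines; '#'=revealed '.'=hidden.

Click 1 (4,1) count=1: revealed 1 new [(4,1)] -> total=1
Click 2 (2,4) count=0: revealed 8 new [(0,3) (0,4) (1,3) (1,4) (2,3) (2,4) (3,3) (3,4)] -> total=9
Click 3 (1,4) count=0: revealed 0 new [(none)] -> total=9
Click 4 (0,0) count=1: revealed 1 new [(0,0)] -> total=10

Answer: #..##
...##
...##
...##
.#...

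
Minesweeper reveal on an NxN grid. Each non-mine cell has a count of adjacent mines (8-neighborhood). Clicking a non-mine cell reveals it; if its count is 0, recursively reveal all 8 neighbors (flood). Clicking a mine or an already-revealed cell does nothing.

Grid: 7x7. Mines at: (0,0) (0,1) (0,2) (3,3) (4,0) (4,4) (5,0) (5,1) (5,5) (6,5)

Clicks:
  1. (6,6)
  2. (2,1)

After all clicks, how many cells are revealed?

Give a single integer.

Answer: 10

Derivation:
Click 1 (6,6) count=2: revealed 1 new [(6,6)] -> total=1
Click 2 (2,1) count=0: revealed 9 new [(1,0) (1,1) (1,2) (2,0) (2,1) (2,2) (3,0) (3,1) (3,2)] -> total=10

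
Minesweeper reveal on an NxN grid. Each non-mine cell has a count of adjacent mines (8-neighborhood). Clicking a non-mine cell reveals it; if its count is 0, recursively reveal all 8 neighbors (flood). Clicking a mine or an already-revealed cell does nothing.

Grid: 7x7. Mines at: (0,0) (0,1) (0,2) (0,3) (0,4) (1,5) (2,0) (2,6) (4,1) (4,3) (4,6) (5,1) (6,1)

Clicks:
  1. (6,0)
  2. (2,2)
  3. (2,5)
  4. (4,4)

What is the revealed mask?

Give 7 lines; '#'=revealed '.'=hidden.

Answer: .......
.####..
.#####.
.####..
....#..
.......
#......

Derivation:
Click 1 (6,0) count=2: revealed 1 new [(6,0)] -> total=1
Click 2 (2,2) count=0: revealed 12 new [(1,1) (1,2) (1,3) (1,4) (2,1) (2,2) (2,3) (2,4) (3,1) (3,2) (3,3) (3,4)] -> total=13
Click 3 (2,5) count=2: revealed 1 new [(2,5)] -> total=14
Click 4 (4,4) count=1: revealed 1 new [(4,4)] -> total=15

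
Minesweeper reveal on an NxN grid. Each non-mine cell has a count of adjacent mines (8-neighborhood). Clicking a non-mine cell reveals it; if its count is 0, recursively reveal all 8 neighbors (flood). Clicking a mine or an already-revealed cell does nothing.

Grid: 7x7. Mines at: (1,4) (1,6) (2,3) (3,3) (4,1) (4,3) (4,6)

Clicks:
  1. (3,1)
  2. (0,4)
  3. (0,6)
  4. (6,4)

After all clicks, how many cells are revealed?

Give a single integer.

Answer: 17

Derivation:
Click 1 (3,1) count=1: revealed 1 new [(3,1)] -> total=1
Click 2 (0,4) count=1: revealed 1 new [(0,4)] -> total=2
Click 3 (0,6) count=1: revealed 1 new [(0,6)] -> total=3
Click 4 (6,4) count=0: revealed 14 new [(5,0) (5,1) (5,2) (5,3) (5,4) (5,5) (5,6) (6,0) (6,1) (6,2) (6,3) (6,4) (6,5) (6,6)] -> total=17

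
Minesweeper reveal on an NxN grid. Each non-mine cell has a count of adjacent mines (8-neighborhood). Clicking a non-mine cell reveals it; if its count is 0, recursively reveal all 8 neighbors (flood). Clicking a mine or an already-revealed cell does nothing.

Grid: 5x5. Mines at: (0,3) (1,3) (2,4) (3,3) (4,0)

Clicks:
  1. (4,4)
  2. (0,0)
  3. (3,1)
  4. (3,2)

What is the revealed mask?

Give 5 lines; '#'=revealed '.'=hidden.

Answer: ###..
###..
###..
###..
....#

Derivation:
Click 1 (4,4) count=1: revealed 1 new [(4,4)] -> total=1
Click 2 (0,0) count=0: revealed 12 new [(0,0) (0,1) (0,2) (1,0) (1,1) (1,2) (2,0) (2,1) (2,2) (3,0) (3,1) (3,2)] -> total=13
Click 3 (3,1) count=1: revealed 0 new [(none)] -> total=13
Click 4 (3,2) count=1: revealed 0 new [(none)] -> total=13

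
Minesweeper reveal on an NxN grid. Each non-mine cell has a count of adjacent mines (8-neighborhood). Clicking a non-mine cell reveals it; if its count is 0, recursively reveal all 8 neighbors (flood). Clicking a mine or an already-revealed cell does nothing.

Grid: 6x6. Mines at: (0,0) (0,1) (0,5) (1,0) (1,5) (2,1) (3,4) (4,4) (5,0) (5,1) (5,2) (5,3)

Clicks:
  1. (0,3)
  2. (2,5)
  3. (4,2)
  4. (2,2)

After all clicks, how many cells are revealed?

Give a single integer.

Answer: 11

Derivation:
Click 1 (0,3) count=0: revealed 9 new [(0,2) (0,3) (0,4) (1,2) (1,3) (1,4) (2,2) (2,3) (2,4)] -> total=9
Click 2 (2,5) count=2: revealed 1 new [(2,5)] -> total=10
Click 3 (4,2) count=3: revealed 1 new [(4,2)] -> total=11
Click 4 (2,2) count=1: revealed 0 new [(none)] -> total=11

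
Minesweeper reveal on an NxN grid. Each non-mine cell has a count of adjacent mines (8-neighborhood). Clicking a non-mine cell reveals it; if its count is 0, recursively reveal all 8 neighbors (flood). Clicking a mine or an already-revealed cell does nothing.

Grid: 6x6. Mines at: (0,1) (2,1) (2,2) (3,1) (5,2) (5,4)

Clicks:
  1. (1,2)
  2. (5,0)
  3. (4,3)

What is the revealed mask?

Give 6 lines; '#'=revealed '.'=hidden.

Click 1 (1,2) count=3: revealed 1 new [(1,2)] -> total=1
Click 2 (5,0) count=0: revealed 4 new [(4,0) (4,1) (5,0) (5,1)] -> total=5
Click 3 (4,3) count=2: revealed 1 new [(4,3)] -> total=6

Answer: ......
..#...
......
......
##.#..
##....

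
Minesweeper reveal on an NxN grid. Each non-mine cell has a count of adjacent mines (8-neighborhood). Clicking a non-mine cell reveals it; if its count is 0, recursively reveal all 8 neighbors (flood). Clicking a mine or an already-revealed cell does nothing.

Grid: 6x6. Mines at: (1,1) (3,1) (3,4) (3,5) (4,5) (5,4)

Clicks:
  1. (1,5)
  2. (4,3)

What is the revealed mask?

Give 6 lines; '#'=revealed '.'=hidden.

Click 1 (1,5) count=0: revealed 12 new [(0,2) (0,3) (0,4) (0,5) (1,2) (1,3) (1,4) (1,5) (2,2) (2,3) (2,4) (2,5)] -> total=12
Click 2 (4,3) count=2: revealed 1 new [(4,3)] -> total=13

Answer: ..####
..####
..####
......
...#..
......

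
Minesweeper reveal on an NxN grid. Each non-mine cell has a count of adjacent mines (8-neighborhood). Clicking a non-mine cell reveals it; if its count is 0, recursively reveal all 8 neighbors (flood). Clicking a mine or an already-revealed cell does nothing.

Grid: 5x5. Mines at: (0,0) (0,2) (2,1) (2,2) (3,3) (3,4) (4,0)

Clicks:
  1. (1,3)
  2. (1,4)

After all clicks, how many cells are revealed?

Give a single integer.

Answer: 6

Derivation:
Click 1 (1,3) count=2: revealed 1 new [(1,3)] -> total=1
Click 2 (1,4) count=0: revealed 5 new [(0,3) (0,4) (1,4) (2,3) (2,4)] -> total=6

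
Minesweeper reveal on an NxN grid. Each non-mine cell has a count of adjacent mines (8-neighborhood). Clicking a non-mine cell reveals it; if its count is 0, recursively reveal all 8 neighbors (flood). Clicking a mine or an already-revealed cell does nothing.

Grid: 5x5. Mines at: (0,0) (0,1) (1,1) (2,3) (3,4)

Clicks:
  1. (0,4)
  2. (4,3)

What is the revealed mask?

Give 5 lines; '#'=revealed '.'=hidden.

Click 1 (0,4) count=0: revealed 6 new [(0,2) (0,3) (0,4) (1,2) (1,3) (1,4)] -> total=6
Click 2 (4,3) count=1: revealed 1 new [(4,3)] -> total=7

Answer: ..###
..###
.....
.....
...#.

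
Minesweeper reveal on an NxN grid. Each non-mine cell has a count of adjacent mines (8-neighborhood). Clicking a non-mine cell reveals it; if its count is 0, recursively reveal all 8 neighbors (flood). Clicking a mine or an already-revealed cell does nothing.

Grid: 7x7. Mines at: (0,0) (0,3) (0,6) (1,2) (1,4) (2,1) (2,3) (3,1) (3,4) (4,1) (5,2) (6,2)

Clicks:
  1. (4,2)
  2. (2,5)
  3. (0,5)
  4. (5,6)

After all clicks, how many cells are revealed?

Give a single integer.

Answer: 20

Derivation:
Click 1 (4,2) count=3: revealed 1 new [(4,2)] -> total=1
Click 2 (2,5) count=2: revealed 1 new [(2,5)] -> total=2
Click 3 (0,5) count=2: revealed 1 new [(0,5)] -> total=3
Click 4 (5,6) count=0: revealed 17 new [(1,5) (1,6) (2,6) (3,5) (3,6) (4,3) (4,4) (4,5) (4,6) (5,3) (5,4) (5,5) (5,6) (6,3) (6,4) (6,5) (6,6)] -> total=20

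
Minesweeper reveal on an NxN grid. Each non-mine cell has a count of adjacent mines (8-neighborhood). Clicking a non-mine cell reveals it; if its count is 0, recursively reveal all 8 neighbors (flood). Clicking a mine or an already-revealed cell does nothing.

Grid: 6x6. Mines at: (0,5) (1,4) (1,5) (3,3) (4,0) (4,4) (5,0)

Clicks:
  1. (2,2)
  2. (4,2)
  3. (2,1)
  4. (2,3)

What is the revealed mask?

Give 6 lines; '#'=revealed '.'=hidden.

Answer: ####..
####..
####..
###...
..#...
......

Derivation:
Click 1 (2,2) count=1: revealed 1 new [(2,2)] -> total=1
Click 2 (4,2) count=1: revealed 1 new [(4,2)] -> total=2
Click 3 (2,1) count=0: revealed 14 new [(0,0) (0,1) (0,2) (0,3) (1,0) (1,1) (1,2) (1,3) (2,0) (2,1) (2,3) (3,0) (3,1) (3,2)] -> total=16
Click 4 (2,3) count=2: revealed 0 new [(none)] -> total=16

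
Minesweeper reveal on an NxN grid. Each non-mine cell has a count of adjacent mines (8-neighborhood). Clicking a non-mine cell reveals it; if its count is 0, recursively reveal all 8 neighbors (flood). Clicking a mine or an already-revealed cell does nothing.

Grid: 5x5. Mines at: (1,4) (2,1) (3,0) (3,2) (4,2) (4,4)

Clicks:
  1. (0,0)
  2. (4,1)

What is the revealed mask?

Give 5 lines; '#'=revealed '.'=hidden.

Answer: ####.
####.
.....
.....
.#...

Derivation:
Click 1 (0,0) count=0: revealed 8 new [(0,0) (0,1) (0,2) (0,3) (1,0) (1,1) (1,2) (1,3)] -> total=8
Click 2 (4,1) count=3: revealed 1 new [(4,1)] -> total=9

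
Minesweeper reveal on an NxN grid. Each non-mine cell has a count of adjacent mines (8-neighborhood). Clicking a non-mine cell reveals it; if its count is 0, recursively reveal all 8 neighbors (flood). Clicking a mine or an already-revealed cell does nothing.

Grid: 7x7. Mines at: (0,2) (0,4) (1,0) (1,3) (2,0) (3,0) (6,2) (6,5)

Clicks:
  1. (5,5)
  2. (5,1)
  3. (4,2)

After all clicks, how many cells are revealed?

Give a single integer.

Click 1 (5,5) count=1: revealed 1 new [(5,5)] -> total=1
Click 2 (5,1) count=1: revealed 1 new [(5,1)] -> total=2
Click 3 (4,2) count=0: revealed 27 new [(0,5) (0,6) (1,4) (1,5) (1,6) (2,1) (2,2) (2,3) (2,4) (2,5) (2,6) (3,1) (3,2) (3,3) (3,4) (3,5) (3,6) (4,1) (4,2) (4,3) (4,4) (4,5) (4,6) (5,2) (5,3) (5,4) (5,6)] -> total=29

Answer: 29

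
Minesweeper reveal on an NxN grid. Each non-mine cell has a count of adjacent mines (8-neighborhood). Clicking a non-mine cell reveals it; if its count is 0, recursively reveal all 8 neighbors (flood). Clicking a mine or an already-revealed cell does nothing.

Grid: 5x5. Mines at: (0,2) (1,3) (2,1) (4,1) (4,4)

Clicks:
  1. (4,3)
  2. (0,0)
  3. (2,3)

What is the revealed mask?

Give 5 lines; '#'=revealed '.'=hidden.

Click 1 (4,3) count=1: revealed 1 new [(4,3)] -> total=1
Click 2 (0,0) count=0: revealed 4 new [(0,0) (0,1) (1,0) (1,1)] -> total=5
Click 3 (2,3) count=1: revealed 1 new [(2,3)] -> total=6

Answer: ##...
##...
...#.
.....
...#.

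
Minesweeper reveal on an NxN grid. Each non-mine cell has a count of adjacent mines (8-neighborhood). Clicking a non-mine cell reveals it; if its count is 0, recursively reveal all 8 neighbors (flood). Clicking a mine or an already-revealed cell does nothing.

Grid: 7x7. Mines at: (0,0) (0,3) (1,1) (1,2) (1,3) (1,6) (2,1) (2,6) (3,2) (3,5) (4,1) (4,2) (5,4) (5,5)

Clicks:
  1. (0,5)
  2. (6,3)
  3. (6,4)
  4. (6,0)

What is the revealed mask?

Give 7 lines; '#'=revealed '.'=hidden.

Click 1 (0,5) count=1: revealed 1 new [(0,5)] -> total=1
Click 2 (6,3) count=1: revealed 1 new [(6,3)] -> total=2
Click 3 (6,4) count=2: revealed 1 new [(6,4)] -> total=3
Click 4 (6,0) count=0: revealed 7 new [(5,0) (5,1) (5,2) (5,3) (6,0) (6,1) (6,2)] -> total=10

Answer: .....#.
.......
.......
.......
.......
####...
#####..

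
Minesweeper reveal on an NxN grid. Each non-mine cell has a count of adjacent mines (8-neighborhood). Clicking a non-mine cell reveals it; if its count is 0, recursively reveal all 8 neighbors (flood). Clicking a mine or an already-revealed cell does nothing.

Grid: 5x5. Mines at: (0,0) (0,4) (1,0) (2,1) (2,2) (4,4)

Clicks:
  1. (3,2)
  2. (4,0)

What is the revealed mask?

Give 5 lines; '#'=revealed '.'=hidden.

Answer: .....
.....
.....
####.
####.

Derivation:
Click 1 (3,2) count=2: revealed 1 new [(3,2)] -> total=1
Click 2 (4,0) count=0: revealed 7 new [(3,0) (3,1) (3,3) (4,0) (4,1) (4,2) (4,3)] -> total=8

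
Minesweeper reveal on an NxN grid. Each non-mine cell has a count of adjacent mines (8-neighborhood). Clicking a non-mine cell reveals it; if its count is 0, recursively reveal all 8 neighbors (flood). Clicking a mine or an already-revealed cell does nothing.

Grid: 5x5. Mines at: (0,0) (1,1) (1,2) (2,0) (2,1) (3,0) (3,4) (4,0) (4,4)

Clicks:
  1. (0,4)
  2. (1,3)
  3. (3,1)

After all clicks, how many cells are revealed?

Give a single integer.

Answer: 7

Derivation:
Click 1 (0,4) count=0: revealed 6 new [(0,3) (0,4) (1,3) (1,4) (2,3) (2,4)] -> total=6
Click 2 (1,3) count=1: revealed 0 new [(none)] -> total=6
Click 3 (3,1) count=4: revealed 1 new [(3,1)] -> total=7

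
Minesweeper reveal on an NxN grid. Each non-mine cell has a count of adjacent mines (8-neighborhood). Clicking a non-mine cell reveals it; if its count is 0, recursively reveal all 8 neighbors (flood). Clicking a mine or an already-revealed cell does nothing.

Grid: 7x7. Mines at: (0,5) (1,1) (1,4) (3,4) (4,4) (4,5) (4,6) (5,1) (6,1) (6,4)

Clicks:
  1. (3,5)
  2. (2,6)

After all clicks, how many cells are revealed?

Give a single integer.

Click 1 (3,5) count=4: revealed 1 new [(3,5)] -> total=1
Click 2 (2,6) count=0: revealed 5 new [(1,5) (1,6) (2,5) (2,6) (3,6)] -> total=6

Answer: 6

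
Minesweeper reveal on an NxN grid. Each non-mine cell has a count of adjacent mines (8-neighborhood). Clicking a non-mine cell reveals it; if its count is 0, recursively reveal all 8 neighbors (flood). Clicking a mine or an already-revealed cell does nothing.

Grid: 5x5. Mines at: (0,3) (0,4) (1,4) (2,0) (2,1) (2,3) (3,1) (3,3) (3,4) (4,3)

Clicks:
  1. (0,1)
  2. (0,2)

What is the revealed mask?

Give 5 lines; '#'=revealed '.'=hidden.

Answer: ###..
###..
.....
.....
.....

Derivation:
Click 1 (0,1) count=0: revealed 6 new [(0,0) (0,1) (0,2) (1,0) (1,1) (1,2)] -> total=6
Click 2 (0,2) count=1: revealed 0 new [(none)] -> total=6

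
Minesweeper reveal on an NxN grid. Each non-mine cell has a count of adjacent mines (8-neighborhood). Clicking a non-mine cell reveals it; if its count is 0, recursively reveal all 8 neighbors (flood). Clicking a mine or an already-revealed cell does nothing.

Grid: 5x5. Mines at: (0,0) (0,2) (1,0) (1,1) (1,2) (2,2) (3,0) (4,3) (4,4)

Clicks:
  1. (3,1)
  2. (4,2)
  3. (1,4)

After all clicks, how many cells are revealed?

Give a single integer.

Answer: 10

Derivation:
Click 1 (3,1) count=2: revealed 1 new [(3,1)] -> total=1
Click 2 (4,2) count=1: revealed 1 new [(4,2)] -> total=2
Click 3 (1,4) count=0: revealed 8 new [(0,3) (0,4) (1,3) (1,4) (2,3) (2,4) (3,3) (3,4)] -> total=10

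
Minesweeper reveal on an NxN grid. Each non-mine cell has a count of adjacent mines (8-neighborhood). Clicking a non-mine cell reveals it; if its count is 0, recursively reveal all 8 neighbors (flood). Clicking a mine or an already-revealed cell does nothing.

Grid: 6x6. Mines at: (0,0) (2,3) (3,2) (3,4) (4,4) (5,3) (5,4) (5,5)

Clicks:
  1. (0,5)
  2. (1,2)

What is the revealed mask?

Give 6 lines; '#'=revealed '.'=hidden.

Click 1 (0,5) count=0: revealed 12 new [(0,1) (0,2) (0,3) (0,4) (0,5) (1,1) (1,2) (1,3) (1,4) (1,5) (2,4) (2,5)] -> total=12
Click 2 (1,2) count=1: revealed 0 new [(none)] -> total=12

Answer: .#####
.#####
....##
......
......
......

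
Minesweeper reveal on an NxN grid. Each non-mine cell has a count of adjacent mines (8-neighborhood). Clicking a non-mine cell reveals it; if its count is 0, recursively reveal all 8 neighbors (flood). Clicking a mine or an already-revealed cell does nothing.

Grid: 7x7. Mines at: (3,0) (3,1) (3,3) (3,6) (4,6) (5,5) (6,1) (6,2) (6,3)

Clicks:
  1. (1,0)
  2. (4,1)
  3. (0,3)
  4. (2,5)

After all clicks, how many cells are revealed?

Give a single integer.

Click 1 (1,0) count=0: revealed 21 new [(0,0) (0,1) (0,2) (0,3) (0,4) (0,5) (0,6) (1,0) (1,1) (1,2) (1,3) (1,4) (1,5) (1,6) (2,0) (2,1) (2,2) (2,3) (2,4) (2,5) (2,6)] -> total=21
Click 2 (4,1) count=2: revealed 1 new [(4,1)] -> total=22
Click 3 (0,3) count=0: revealed 0 new [(none)] -> total=22
Click 4 (2,5) count=1: revealed 0 new [(none)] -> total=22

Answer: 22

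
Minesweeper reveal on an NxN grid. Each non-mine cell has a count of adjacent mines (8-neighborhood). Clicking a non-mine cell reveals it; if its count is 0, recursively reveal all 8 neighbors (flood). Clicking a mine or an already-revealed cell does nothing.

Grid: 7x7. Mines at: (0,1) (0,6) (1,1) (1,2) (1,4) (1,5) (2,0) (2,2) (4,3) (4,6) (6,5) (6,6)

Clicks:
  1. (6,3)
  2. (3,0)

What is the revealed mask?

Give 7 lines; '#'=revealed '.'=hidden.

Click 1 (6,3) count=0: revealed 16 new [(3,0) (3,1) (3,2) (4,0) (4,1) (4,2) (5,0) (5,1) (5,2) (5,3) (5,4) (6,0) (6,1) (6,2) (6,3) (6,4)] -> total=16
Click 2 (3,0) count=1: revealed 0 new [(none)] -> total=16

Answer: .......
.......
.......
###....
###....
#####..
#####..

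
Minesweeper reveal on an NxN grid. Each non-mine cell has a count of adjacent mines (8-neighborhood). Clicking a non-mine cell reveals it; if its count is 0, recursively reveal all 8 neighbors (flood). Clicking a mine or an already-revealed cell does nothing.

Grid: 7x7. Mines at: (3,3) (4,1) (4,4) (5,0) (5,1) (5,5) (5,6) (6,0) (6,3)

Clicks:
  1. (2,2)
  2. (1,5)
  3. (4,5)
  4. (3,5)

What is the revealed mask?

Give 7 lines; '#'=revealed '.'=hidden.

Click 1 (2,2) count=1: revealed 1 new [(2,2)] -> total=1
Click 2 (1,5) count=0: revealed 28 new [(0,0) (0,1) (0,2) (0,3) (0,4) (0,5) (0,6) (1,0) (1,1) (1,2) (1,3) (1,4) (1,5) (1,6) (2,0) (2,1) (2,3) (2,4) (2,5) (2,6) (3,0) (3,1) (3,2) (3,4) (3,5) (3,6) (4,5) (4,6)] -> total=29
Click 3 (4,5) count=3: revealed 0 new [(none)] -> total=29
Click 4 (3,5) count=1: revealed 0 new [(none)] -> total=29

Answer: #######
#######
#######
###.###
.....##
.......
.......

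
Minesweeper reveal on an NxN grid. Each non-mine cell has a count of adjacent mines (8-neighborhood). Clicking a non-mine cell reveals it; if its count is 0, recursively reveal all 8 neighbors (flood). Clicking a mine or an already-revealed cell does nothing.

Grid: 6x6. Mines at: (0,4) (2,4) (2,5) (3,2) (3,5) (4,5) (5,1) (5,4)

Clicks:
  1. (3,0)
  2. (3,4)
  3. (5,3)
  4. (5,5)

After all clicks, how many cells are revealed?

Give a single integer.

Click 1 (3,0) count=0: revealed 16 new [(0,0) (0,1) (0,2) (0,3) (1,0) (1,1) (1,2) (1,3) (2,0) (2,1) (2,2) (2,3) (3,0) (3,1) (4,0) (4,1)] -> total=16
Click 2 (3,4) count=4: revealed 1 new [(3,4)] -> total=17
Click 3 (5,3) count=1: revealed 1 new [(5,3)] -> total=18
Click 4 (5,5) count=2: revealed 1 new [(5,5)] -> total=19

Answer: 19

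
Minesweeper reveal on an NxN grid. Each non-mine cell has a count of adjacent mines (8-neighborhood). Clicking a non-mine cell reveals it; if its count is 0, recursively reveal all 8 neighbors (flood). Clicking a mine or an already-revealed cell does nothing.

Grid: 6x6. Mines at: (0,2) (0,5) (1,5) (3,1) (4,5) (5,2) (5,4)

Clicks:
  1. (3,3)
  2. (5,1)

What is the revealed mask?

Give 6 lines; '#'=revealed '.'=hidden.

Answer: ......
..###.
..###.
..###.
..###.
.#....

Derivation:
Click 1 (3,3) count=0: revealed 12 new [(1,2) (1,3) (1,4) (2,2) (2,3) (2,4) (3,2) (3,3) (3,4) (4,2) (4,3) (4,4)] -> total=12
Click 2 (5,1) count=1: revealed 1 new [(5,1)] -> total=13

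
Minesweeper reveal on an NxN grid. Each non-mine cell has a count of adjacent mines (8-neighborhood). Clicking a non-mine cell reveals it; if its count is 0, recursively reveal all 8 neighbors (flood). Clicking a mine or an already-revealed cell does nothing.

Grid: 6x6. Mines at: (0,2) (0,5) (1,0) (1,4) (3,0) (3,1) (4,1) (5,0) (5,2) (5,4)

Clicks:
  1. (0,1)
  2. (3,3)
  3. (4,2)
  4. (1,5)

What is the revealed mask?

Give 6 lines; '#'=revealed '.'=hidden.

Answer: .#....
.....#
..####
..####
..####
......

Derivation:
Click 1 (0,1) count=2: revealed 1 new [(0,1)] -> total=1
Click 2 (3,3) count=0: revealed 12 new [(2,2) (2,3) (2,4) (2,5) (3,2) (3,3) (3,4) (3,5) (4,2) (4,3) (4,4) (4,5)] -> total=13
Click 3 (4,2) count=3: revealed 0 new [(none)] -> total=13
Click 4 (1,5) count=2: revealed 1 new [(1,5)] -> total=14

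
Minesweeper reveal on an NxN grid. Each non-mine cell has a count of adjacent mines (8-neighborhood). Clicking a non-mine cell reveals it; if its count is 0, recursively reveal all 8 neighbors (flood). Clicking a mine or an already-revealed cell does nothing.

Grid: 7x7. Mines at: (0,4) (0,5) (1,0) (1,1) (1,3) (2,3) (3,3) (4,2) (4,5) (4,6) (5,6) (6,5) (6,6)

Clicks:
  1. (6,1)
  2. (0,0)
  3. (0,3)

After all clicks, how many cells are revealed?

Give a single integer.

Click 1 (6,1) count=0: revealed 16 new [(2,0) (2,1) (3,0) (3,1) (4,0) (4,1) (5,0) (5,1) (5,2) (5,3) (5,4) (6,0) (6,1) (6,2) (6,3) (6,4)] -> total=16
Click 2 (0,0) count=2: revealed 1 new [(0,0)] -> total=17
Click 3 (0,3) count=2: revealed 1 new [(0,3)] -> total=18

Answer: 18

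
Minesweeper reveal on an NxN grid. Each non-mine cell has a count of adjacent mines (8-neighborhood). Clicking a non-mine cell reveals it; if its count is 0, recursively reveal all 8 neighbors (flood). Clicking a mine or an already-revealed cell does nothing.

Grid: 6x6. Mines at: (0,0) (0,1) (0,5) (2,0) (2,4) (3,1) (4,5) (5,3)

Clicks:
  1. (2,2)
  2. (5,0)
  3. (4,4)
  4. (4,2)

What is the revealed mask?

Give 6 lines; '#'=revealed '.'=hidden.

Answer: ......
......
..#...
......
###.#.
###...

Derivation:
Click 1 (2,2) count=1: revealed 1 new [(2,2)] -> total=1
Click 2 (5,0) count=0: revealed 6 new [(4,0) (4,1) (4,2) (5,0) (5,1) (5,2)] -> total=7
Click 3 (4,4) count=2: revealed 1 new [(4,4)] -> total=8
Click 4 (4,2) count=2: revealed 0 new [(none)] -> total=8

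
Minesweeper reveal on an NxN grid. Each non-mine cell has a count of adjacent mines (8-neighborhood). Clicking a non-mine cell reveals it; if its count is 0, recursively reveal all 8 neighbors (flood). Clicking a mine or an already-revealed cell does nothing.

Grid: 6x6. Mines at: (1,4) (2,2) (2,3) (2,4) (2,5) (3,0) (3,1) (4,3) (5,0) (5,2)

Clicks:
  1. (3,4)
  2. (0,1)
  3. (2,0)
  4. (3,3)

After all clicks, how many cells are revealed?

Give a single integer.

Answer: 12

Derivation:
Click 1 (3,4) count=4: revealed 1 new [(3,4)] -> total=1
Click 2 (0,1) count=0: revealed 10 new [(0,0) (0,1) (0,2) (0,3) (1,0) (1,1) (1,2) (1,3) (2,0) (2,1)] -> total=11
Click 3 (2,0) count=2: revealed 0 new [(none)] -> total=11
Click 4 (3,3) count=4: revealed 1 new [(3,3)] -> total=12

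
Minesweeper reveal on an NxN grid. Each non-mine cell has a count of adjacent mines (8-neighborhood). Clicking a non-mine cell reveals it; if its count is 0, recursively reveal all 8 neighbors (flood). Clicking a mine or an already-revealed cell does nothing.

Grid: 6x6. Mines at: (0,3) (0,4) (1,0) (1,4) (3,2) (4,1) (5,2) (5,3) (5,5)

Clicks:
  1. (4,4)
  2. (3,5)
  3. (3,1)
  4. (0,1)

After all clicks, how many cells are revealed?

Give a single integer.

Click 1 (4,4) count=2: revealed 1 new [(4,4)] -> total=1
Click 2 (3,5) count=0: revealed 8 new [(2,3) (2,4) (2,5) (3,3) (3,4) (3,5) (4,3) (4,5)] -> total=9
Click 3 (3,1) count=2: revealed 1 new [(3,1)] -> total=10
Click 4 (0,1) count=1: revealed 1 new [(0,1)] -> total=11

Answer: 11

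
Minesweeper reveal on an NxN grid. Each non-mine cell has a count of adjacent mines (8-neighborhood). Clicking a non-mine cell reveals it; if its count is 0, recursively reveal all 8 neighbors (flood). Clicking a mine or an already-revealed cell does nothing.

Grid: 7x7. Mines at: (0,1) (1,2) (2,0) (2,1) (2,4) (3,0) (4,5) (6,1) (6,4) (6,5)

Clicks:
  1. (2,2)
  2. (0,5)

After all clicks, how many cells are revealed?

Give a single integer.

Click 1 (2,2) count=2: revealed 1 new [(2,2)] -> total=1
Click 2 (0,5) count=0: revealed 12 new [(0,3) (0,4) (0,5) (0,6) (1,3) (1,4) (1,5) (1,6) (2,5) (2,6) (3,5) (3,6)] -> total=13

Answer: 13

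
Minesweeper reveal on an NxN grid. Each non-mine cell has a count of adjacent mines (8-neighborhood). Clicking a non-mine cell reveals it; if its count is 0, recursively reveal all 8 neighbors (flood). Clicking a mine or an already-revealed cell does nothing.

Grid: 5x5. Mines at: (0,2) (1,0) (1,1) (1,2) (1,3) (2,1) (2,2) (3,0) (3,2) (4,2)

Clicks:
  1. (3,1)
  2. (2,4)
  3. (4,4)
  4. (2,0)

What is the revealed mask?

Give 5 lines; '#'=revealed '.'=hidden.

Click 1 (3,1) count=5: revealed 1 new [(3,1)] -> total=1
Click 2 (2,4) count=1: revealed 1 new [(2,4)] -> total=2
Click 3 (4,4) count=0: revealed 5 new [(2,3) (3,3) (3,4) (4,3) (4,4)] -> total=7
Click 4 (2,0) count=4: revealed 1 new [(2,0)] -> total=8

Answer: .....
.....
#..##
.#.##
...##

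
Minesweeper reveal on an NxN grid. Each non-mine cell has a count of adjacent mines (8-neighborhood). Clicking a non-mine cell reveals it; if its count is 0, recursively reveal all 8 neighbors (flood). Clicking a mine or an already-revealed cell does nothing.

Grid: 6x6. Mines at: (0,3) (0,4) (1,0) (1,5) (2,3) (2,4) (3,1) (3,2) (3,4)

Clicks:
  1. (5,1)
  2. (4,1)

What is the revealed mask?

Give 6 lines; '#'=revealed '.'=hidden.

Answer: ......
......
......
......
######
######

Derivation:
Click 1 (5,1) count=0: revealed 12 new [(4,0) (4,1) (4,2) (4,3) (4,4) (4,5) (5,0) (5,1) (5,2) (5,3) (5,4) (5,5)] -> total=12
Click 2 (4,1) count=2: revealed 0 new [(none)] -> total=12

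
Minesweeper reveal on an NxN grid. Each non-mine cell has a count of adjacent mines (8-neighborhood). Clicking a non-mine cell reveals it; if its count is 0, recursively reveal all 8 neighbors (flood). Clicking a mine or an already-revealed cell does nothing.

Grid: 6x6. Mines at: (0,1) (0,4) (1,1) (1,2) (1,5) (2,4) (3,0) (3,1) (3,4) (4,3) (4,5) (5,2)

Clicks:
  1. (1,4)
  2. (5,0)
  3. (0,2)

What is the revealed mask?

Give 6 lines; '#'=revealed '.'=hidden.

Click 1 (1,4) count=3: revealed 1 new [(1,4)] -> total=1
Click 2 (5,0) count=0: revealed 4 new [(4,0) (4,1) (5,0) (5,1)] -> total=5
Click 3 (0,2) count=3: revealed 1 new [(0,2)] -> total=6

Answer: ..#...
....#.
......
......
##....
##....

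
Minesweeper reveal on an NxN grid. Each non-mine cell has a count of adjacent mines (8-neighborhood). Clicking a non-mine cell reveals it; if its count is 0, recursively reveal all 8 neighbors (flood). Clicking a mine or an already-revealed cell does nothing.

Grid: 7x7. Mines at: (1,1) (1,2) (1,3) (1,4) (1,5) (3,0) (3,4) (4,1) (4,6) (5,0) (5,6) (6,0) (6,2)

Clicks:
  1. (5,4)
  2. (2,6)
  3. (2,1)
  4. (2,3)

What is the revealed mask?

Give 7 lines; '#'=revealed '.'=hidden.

Click 1 (5,4) count=0: revealed 9 new [(4,3) (4,4) (4,5) (5,3) (5,4) (5,5) (6,3) (6,4) (6,5)] -> total=9
Click 2 (2,6) count=1: revealed 1 new [(2,6)] -> total=10
Click 3 (2,1) count=3: revealed 1 new [(2,1)] -> total=11
Click 4 (2,3) count=4: revealed 1 new [(2,3)] -> total=12

Answer: .......
.......
.#.#..#
.......
...###.
...###.
...###.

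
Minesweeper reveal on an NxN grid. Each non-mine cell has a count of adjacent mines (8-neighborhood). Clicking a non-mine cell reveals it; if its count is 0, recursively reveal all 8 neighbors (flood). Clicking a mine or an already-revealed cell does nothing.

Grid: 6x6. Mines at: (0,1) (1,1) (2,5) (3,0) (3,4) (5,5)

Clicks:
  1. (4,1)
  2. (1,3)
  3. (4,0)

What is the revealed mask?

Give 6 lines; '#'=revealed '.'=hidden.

Answer: ..####
..####
..###.
......
##....
......

Derivation:
Click 1 (4,1) count=1: revealed 1 new [(4,1)] -> total=1
Click 2 (1,3) count=0: revealed 11 new [(0,2) (0,3) (0,4) (0,5) (1,2) (1,3) (1,4) (1,5) (2,2) (2,3) (2,4)] -> total=12
Click 3 (4,0) count=1: revealed 1 new [(4,0)] -> total=13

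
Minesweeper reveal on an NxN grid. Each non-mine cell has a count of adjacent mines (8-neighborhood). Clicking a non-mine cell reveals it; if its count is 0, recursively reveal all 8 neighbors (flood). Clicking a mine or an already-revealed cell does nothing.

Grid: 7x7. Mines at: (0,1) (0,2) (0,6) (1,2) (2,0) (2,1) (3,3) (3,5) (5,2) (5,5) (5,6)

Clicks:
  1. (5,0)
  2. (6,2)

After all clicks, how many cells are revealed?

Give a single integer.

Answer: 9

Derivation:
Click 1 (5,0) count=0: revealed 8 new [(3,0) (3,1) (4,0) (4,1) (5,0) (5,1) (6,0) (6,1)] -> total=8
Click 2 (6,2) count=1: revealed 1 new [(6,2)] -> total=9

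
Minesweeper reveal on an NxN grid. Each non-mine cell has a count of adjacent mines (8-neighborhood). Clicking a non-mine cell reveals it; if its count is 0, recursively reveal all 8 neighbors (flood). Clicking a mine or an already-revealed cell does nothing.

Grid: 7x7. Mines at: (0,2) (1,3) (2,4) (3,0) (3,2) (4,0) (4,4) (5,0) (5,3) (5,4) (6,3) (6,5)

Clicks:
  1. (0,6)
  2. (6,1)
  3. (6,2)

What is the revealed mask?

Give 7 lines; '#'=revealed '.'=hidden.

Answer: ....###
....###
.....##
.....##
.....##
.....##
.##....

Derivation:
Click 1 (0,6) count=0: revealed 14 new [(0,4) (0,5) (0,6) (1,4) (1,5) (1,6) (2,5) (2,6) (3,5) (3,6) (4,5) (4,6) (5,5) (5,6)] -> total=14
Click 2 (6,1) count=1: revealed 1 new [(6,1)] -> total=15
Click 3 (6,2) count=2: revealed 1 new [(6,2)] -> total=16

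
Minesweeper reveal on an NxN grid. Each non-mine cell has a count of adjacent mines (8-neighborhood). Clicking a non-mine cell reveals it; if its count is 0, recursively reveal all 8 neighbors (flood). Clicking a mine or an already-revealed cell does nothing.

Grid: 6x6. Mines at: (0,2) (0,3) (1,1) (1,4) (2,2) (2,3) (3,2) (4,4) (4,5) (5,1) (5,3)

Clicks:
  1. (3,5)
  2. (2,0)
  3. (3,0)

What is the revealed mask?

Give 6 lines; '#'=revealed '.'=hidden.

Click 1 (3,5) count=2: revealed 1 new [(3,5)] -> total=1
Click 2 (2,0) count=1: revealed 1 new [(2,0)] -> total=2
Click 3 (3,0) count=0: revealed 5 new [(2,1) (3,0) (3,1) (4,0) (4,1)] -> total=7

Answer: ......
......
##....
##...#
##....
......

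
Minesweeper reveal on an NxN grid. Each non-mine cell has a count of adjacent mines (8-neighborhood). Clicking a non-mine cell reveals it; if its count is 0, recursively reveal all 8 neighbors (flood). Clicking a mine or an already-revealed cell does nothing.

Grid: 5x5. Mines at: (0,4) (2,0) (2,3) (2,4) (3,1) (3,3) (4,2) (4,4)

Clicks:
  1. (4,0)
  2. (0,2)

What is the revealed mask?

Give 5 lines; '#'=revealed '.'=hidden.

Answer: ####.
####.
.....
.....
#....

Derivation:
Click 1 (4,0) count=1: revealed 1 new [(4,0)] -> total=1
Click 2 (0,2) count=0: revealed 8 new [(0,0) (0,1) (0,2) (0,3) (1,0) (1,1) (1,2) (1,3)] -> total=9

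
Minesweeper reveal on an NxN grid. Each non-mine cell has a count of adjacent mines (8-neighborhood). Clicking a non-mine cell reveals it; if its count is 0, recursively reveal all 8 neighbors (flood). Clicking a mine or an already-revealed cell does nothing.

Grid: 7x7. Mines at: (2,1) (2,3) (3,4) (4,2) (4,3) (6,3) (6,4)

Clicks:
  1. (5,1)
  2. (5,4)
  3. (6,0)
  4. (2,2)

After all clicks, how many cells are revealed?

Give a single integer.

Answer: 12

Derivation:
Click 1 (5,1) count=1: revealed 1 new [(5,1)] -> total=1
Click 2 (5,4) count=3: revealed 1 new [(5,4)] -> total=2
Click 3 (6,0) count=0: revealed 9 new [(3,0) (3,1) (4,0) (4,1) (5,0) (5,2) (6,0) (6,1) (6,2)] -> total=11
Click 4 (2,2) count=2: revealed 1 new [(2,2)] -> total=12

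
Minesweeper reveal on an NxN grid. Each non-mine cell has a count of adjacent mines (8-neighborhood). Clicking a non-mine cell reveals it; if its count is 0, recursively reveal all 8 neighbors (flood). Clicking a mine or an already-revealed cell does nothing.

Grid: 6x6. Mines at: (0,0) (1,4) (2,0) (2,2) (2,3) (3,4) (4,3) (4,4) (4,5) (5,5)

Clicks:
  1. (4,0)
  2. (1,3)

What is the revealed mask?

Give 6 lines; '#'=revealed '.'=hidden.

Answer: ......
...#..
......
###...
###...
###...

Derivation:
Click 1 (4,0) count=0: revealed 9 new [(3,0) (3,1) (3,2) (4,0) (4,1) (4,2) (5,0) (5,1) (5,2)] -> total=9
Click 2 (1,3) count=3: revealed 1 new [(1,3)] -> total=10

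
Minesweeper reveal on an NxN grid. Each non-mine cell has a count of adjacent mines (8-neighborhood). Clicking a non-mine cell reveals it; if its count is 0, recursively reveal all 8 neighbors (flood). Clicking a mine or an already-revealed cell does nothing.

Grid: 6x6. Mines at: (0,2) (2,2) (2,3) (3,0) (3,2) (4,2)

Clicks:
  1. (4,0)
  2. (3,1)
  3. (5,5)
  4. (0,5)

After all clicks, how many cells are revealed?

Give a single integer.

Answer: 19

Derivation:
Click 1 (4,0) count=1: revealed 1 new [(4,0)] -> total=1
Click 2 (3,1) count=4: revealed 1 new [(3,1)] -> total=2
Click 3 (5,5) count=0: revealed 17 new [(0,3) (0,4) (0,5) (1,3) (1,4) (1,5) (2,4) (2,5) (3,3) (3,4) (3,5) (4,3) (4,4) (4,5) (5,3) (5,4) (5,5)] -> total=19
Click 4 (0,5) count=0: revealed 0 new [(none)] -> total=19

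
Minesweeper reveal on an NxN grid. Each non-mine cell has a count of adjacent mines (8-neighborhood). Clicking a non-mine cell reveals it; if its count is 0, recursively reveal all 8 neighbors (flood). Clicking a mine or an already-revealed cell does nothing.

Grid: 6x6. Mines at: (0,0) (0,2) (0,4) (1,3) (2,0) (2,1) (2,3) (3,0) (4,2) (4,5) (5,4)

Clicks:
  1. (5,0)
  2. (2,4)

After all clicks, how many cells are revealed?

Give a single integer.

Answer: 5

Derivation:
Click 1 (5,0) count=0: revealed 4 new [(4,0) (4,1) (5,0) (5,1)] -> total=4
Click 2 (2,4) count=2: revealed 1 new [(2,4)] -> total=5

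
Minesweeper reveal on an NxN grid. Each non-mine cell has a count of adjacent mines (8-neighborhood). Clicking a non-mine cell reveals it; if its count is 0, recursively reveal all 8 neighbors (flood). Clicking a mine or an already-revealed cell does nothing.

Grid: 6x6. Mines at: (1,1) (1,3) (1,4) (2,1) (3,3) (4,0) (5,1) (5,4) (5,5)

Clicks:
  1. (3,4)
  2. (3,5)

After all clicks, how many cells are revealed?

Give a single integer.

Answer: 6

Derivation:
Click 1 (3,4) count=1: revealed 1 new [(3,4)] -> total=1
Click 2 (3,5) count=0: revealed 5 new [(2,4) (2,5) (3,5) (4,4) (4,5)] -> total=6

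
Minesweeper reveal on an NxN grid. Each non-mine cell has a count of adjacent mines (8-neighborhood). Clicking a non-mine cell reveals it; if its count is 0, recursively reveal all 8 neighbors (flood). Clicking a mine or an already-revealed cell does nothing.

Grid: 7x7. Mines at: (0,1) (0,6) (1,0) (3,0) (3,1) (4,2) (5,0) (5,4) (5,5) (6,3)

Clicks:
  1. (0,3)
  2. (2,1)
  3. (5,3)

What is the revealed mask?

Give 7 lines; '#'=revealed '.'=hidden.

Answer: ..####.
..#####
.######
..#####
...####
...#...
.......

Derivation:
Click 1 (0,3) count=0: revealed 23 new [(0,2) (0,3) (0,4) (0,5) (1,2) (1,3) (1,4) (1,5) (1,6) (2,2) (2,3) (2,4) (2,5) (2,6) (3,2) (3,3) (3,4) (3,5) (3,6) (4,3) (4,4) (4,5) (4,6)] -> total=23
Click 2 (2,1) count=3: revealed 1 new [(2,1)] -> total=24
Click 3 (5,3) count=3: revealed 1 new [(5,3)] -> total=25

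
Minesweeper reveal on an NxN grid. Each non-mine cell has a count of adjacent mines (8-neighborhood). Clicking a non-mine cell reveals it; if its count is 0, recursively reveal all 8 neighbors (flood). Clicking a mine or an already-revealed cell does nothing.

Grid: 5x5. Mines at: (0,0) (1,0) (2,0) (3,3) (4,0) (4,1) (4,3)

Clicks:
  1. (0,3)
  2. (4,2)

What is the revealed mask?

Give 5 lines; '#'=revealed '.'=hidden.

Click 1 (0,3) count=0: revealed 12 new [(0,1) (0,2) (0,3) (0,4) (1,1) (1,2) (1,3) (1,4) (2,1) (2,2) (2,3) (2,4)] -> total=12
Click 2 (4,2) count=3: revealed 1 new [(4,2)] -> total=13

Answer: .####
.####
.####
.....
..#..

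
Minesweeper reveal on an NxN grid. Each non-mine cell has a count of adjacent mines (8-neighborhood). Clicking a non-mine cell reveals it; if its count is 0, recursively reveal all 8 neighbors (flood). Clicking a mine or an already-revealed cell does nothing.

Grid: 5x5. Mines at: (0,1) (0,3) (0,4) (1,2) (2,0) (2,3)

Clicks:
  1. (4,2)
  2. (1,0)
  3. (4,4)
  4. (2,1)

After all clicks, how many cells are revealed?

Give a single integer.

Click 1 (4,2) count=0: revealed 10 new [(3,0) (3,1) (3,2) (3,3) (3,4) (4,0) (4,1) (4,2) (4,3) (4,4)] -> total=10
Click 2 (1,0) count=2: revealed 1 new [(1,0)] -> total=11
Click 3 (4,4) count=0: revealed 0 new [(none)] -> total=11
Click 4 (2,1) count=2: revealed 1 new [(2,1)] -> total=12

Answer: 12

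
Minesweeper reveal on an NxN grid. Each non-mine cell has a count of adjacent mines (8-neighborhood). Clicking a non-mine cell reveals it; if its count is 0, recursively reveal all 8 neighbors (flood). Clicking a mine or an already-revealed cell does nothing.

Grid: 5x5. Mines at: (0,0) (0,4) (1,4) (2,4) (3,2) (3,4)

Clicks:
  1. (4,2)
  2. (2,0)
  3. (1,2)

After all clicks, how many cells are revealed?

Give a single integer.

Answer: 16

Derivation:
Click 1 (4,2) count=1: revealed 1 new [(4,2)] -> total=1
Click 2 (2,0) count=0: revealed 8 new [(1,0) (1,1) (2,0) (2,1) (3,0) (3,1) (4,0) (4,1)] -> total=9
Click 3 (1,2) count=0: revealed 7 new [(0,1) (0,2) (0,3) (1,2) (1,3) (2,2) (2,3)] -> total=16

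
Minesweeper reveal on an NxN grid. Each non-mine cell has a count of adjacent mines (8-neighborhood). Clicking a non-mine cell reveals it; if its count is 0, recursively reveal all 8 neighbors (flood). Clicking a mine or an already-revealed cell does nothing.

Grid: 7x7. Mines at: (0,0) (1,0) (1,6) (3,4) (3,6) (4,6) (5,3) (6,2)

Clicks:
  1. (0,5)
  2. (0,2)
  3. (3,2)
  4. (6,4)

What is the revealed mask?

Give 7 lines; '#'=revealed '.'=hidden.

Click 1 (0,5) count=1: revealed 1 new [(0,5)] -> total=1
Click 2 (0,2) count=0: revealed 28 new [(0,1) (0,2) (0,3) (0,4) (1,1) (1,2) (1,3) (1,4) (1,5) (2,0) (2,1) (2,2) (2,3) (2,4) (2,5) (3,0) (3,1) (3,2) (3,3) (4,0) (4,1) (4,2) (4,3) (5,0) (5,1) (5,2) (6,0) (6,1)] -> total=29
Click 3 (3,2) count=0: revealed 0 new [(none)] -> total=29
Click 4 (6,4) count=1: revealed 1 new [(6,4)] -> total=30

Answer: .#####.
.#####.
######.
####...
####...
###....
##..#..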